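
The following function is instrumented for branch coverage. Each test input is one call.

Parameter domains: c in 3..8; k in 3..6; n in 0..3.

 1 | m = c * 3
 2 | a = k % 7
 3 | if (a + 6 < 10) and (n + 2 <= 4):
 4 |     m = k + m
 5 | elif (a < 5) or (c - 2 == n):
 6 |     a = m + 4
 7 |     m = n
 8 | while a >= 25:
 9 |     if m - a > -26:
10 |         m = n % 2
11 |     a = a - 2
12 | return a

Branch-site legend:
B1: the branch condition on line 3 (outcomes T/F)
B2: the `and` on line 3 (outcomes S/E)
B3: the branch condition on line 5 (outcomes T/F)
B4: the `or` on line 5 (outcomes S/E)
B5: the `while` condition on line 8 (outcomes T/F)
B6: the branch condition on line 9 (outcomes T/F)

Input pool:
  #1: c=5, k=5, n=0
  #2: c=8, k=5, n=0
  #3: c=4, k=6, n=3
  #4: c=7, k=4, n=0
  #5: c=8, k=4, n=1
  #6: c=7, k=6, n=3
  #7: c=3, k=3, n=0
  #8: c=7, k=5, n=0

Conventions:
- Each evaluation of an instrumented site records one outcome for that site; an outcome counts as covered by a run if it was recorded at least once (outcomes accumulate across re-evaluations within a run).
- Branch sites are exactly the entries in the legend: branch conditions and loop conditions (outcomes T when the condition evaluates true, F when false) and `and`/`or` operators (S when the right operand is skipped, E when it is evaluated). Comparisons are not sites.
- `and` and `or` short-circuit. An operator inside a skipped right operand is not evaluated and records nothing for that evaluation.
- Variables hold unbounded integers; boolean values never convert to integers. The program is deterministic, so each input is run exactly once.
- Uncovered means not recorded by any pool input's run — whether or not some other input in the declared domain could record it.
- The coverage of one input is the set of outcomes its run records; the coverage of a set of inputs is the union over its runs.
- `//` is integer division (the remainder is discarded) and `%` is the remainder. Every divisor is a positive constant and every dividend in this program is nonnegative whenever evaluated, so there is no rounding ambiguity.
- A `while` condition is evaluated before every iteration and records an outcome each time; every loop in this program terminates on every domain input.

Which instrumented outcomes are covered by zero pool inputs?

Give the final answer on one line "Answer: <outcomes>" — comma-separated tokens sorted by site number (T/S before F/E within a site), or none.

input #1, c=5, k=5, n=0: events B2->S, B1->F, B4->E, B3->F, B5->F; outcomes B1=F, B2=S, B3=F, B4=E, B5=F
input #2, c=8, k=5, n=0: events B2->S, B1->F, B4->E, B3->F, B5->F; outcomes B1=F, B2=S, B3=F, B4=E, B5=F
input #3, c=4, k=6, n=3: events B2->S, B1->F, B4->E, B3->F, B5->F; outcomes B1=F, B2=S, B3=F, B4=E, B5=F
input #4, c=7, k=4, n=0: events B2->S, B1->F, B4->S, B3->T, B5->T, B6->T, B5->F; outcomes B1=F, B2=S, B3=T, B4=S, B5=T, B5=F, B6=T
input #5, c=8, k=4, n=1: events B2->S, B1->F, B4->S, B3->T, B5->T, B6->F, B5->T, B6->T, B5->F; outcomes B1=F, B2=S, B3=T, B4=S, B5=T, B5=F, B6=T, B6=F
input #6, c=7, k=6, n=3: events B2->S, B1->F, B4->E, B3->F, B5->F; outcomes B1=F, B2=S, B3=F, B4=E, B5=F
input #7, c=3, k=3, n=0: events B2->E, B1->T, B5->F; outcomes B1=T, B2=E, B5=F
input #8, c=7, k=5, n=0: events B2->S, B1->F, B4->E, B3->F, B5->F; outcomes B1=F, B2=S, B3=F, B4=E, B5=F
union over the pool: B1=T, B1=F, B2=S, B2=E, B3=T, B3=F, B4=S, B4=E, B5=T, B5=F, B6=T, B6=F
uncovered (0 of 12): none

Answer: none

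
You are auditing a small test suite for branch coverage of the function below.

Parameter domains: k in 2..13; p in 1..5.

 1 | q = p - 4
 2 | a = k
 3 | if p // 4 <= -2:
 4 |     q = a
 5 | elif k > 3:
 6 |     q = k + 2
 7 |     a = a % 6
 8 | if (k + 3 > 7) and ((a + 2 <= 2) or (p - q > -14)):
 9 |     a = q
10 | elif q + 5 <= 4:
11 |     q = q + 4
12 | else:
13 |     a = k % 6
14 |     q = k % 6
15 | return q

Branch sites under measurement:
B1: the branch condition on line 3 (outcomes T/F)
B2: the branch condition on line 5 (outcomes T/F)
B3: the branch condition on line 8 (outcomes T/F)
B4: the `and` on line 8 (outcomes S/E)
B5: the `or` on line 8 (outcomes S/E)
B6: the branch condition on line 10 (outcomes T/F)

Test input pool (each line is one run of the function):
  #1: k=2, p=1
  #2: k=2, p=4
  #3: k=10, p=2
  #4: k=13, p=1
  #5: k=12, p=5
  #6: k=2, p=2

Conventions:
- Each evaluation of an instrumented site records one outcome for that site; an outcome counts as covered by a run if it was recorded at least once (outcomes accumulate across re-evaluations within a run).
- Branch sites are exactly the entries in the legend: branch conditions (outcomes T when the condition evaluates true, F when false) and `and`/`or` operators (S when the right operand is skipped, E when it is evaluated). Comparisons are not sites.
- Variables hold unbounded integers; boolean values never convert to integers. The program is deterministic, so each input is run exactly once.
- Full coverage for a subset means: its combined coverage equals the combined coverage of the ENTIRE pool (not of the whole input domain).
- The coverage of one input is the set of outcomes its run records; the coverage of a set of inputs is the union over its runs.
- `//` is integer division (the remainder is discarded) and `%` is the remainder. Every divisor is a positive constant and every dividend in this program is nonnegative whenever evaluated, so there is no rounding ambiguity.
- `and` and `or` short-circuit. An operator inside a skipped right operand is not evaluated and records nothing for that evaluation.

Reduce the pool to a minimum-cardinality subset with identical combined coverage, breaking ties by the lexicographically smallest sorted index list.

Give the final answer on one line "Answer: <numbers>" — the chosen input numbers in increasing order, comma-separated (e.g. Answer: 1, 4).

input #1, k=2, p=1: events B1->F, B2->F, B4->S, B3->F, B6->T; outcomes B1=F, B2=F, B3=F, B4=S, B6=T
input #2, k=2, p=4: events B1->F, B2->F, B4->S, B3->F, B6->F; outcomes B1=F, B2=F, B3=F, B4=S, B6=F
input #3, k=10, p=2: events B1->F, B2->T, B4->E, B5->E, B3->T; outcomes B1=F, B2=T, B3=T, B4=E, B5=E
input #4, k=13, p=1: events B1->F, B2->T, B4->E, B5->E, B3->F, B6->F; outcomes B1=F, B2=T, B3=F, B4=E, B5=E, B6=F
input #5, k=12, p=5: events B1->F, B2->T, B4->E, B5->S, B3->T; outcomes B1=F, B2=T, B3=T, B4=E, B5=S
input #6, k=2, p=2: events B1->F, B2->F, B4->S, B3->F, B6->T; outcomes B1=F, B2=F, B3=F, B4=S, B6=T
the full pool covers 11 outcomes: B1=F, B2=T, B2=F, B3=T, B3=F, B4=S, B4=E, B5=S, B5=E, B6=T, B6=F
no size-1 subset reaches all 11 outcomes (best union: 6/11)
no size-2 subset reaches all 11 outcomes (best union: 9/11)
at size 3, {1, 4, 5} reaches all 11 outcomes; every lexicographically earlier size-3 subset fails

Answer: 1, 4, 5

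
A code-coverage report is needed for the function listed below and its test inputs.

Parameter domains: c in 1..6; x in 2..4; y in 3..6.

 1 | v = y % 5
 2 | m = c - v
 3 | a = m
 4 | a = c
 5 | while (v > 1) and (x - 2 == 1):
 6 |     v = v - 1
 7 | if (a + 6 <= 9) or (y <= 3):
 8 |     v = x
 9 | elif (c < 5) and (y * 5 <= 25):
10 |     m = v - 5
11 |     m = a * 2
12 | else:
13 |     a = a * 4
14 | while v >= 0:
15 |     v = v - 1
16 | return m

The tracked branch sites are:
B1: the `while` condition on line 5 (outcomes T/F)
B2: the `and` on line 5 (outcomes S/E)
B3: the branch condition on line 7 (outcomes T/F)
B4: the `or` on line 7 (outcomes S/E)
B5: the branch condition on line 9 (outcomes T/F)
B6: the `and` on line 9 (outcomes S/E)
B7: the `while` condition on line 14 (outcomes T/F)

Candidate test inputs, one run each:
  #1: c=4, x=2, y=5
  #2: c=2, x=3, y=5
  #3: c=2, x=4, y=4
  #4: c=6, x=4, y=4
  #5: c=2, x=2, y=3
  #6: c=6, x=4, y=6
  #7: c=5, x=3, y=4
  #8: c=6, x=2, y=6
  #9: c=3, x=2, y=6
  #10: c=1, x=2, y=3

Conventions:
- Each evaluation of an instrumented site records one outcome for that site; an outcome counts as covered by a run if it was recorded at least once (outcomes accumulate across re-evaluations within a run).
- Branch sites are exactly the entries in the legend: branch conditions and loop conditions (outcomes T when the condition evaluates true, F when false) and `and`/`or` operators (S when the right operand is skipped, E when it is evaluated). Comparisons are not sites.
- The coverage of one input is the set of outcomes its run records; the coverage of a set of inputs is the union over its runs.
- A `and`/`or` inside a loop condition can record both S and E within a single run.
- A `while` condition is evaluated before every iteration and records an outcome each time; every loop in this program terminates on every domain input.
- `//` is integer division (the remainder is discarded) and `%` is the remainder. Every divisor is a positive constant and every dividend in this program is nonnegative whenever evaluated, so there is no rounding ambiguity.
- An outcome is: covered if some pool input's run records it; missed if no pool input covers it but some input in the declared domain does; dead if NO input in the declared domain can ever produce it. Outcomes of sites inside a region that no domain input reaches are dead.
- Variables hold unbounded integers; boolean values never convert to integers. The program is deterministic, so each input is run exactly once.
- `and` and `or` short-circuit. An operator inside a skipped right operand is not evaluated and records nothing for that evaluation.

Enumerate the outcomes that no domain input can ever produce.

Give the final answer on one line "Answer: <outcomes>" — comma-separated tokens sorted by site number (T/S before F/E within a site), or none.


sweeping the full domain (72 inputs) for each outcome:
  reachable outcomes have witnesses, e.g. B1=T (e.g. c=1, x=3, y=3), B1=F (e.g. c=1, x=2, y=3), B2=S (e.g. c=1, x=2, y=5), B2=E (e.g. c=1, x=2, y=3)
Answer: none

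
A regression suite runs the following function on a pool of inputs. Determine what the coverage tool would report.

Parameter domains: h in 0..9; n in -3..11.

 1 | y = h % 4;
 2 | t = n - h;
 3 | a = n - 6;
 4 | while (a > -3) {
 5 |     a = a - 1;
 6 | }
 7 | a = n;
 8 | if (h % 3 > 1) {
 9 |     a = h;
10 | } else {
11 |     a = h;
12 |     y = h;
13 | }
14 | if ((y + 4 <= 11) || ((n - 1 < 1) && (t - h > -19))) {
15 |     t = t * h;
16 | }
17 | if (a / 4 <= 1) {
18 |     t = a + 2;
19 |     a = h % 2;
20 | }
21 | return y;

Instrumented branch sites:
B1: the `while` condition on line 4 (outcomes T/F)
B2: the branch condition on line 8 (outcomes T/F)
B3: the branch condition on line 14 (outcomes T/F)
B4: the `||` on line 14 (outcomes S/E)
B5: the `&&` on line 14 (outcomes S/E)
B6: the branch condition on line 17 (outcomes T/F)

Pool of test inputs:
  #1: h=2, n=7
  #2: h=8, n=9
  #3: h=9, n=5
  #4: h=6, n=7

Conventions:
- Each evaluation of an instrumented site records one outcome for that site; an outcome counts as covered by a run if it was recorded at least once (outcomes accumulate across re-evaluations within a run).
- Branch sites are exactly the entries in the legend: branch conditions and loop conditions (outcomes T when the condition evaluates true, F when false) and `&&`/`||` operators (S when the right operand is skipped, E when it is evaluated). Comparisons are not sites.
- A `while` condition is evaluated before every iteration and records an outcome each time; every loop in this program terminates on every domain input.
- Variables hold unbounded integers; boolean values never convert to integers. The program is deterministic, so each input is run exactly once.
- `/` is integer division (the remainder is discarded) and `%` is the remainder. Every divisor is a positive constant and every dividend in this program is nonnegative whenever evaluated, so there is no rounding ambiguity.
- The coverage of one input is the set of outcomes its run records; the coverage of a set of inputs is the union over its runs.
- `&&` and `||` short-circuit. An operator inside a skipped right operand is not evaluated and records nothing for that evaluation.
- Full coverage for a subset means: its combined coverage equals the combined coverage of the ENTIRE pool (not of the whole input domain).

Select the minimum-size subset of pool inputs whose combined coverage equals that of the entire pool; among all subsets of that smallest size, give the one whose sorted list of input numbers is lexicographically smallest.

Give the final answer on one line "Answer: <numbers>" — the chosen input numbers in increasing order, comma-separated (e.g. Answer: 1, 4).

test 1 (h=2, n=7) hits B1=T, B1=F, B2=T, B3=T, B4=S, B6=T
test 2 (h=8, n=9) hits B1=T, B1=F, B2=T, B3=T, B4=S, B6=F
test 3 (h=9, n=5) hits B1=T, B1=F, B2=F, B3=F, B4=E, B5=S, B6=F
test 4 (h=6, n=7) hits B1=T, B1=F, B2=F, B3=T, B4=S, B6=T
together the pool reaches 11 outcomes: B1=T, B1=F, B2=T, B2=F, B3=T, B3=F, B4=S, B4=E, B5=S, B6=T, B6=F
no size-1 subset reaches all 11 outcomes (best union: 7/11)
at size 2, {1, 3} reaches all 11 outcomes; every lexicographically earlier size-2 subset fails

Answer: 1, 3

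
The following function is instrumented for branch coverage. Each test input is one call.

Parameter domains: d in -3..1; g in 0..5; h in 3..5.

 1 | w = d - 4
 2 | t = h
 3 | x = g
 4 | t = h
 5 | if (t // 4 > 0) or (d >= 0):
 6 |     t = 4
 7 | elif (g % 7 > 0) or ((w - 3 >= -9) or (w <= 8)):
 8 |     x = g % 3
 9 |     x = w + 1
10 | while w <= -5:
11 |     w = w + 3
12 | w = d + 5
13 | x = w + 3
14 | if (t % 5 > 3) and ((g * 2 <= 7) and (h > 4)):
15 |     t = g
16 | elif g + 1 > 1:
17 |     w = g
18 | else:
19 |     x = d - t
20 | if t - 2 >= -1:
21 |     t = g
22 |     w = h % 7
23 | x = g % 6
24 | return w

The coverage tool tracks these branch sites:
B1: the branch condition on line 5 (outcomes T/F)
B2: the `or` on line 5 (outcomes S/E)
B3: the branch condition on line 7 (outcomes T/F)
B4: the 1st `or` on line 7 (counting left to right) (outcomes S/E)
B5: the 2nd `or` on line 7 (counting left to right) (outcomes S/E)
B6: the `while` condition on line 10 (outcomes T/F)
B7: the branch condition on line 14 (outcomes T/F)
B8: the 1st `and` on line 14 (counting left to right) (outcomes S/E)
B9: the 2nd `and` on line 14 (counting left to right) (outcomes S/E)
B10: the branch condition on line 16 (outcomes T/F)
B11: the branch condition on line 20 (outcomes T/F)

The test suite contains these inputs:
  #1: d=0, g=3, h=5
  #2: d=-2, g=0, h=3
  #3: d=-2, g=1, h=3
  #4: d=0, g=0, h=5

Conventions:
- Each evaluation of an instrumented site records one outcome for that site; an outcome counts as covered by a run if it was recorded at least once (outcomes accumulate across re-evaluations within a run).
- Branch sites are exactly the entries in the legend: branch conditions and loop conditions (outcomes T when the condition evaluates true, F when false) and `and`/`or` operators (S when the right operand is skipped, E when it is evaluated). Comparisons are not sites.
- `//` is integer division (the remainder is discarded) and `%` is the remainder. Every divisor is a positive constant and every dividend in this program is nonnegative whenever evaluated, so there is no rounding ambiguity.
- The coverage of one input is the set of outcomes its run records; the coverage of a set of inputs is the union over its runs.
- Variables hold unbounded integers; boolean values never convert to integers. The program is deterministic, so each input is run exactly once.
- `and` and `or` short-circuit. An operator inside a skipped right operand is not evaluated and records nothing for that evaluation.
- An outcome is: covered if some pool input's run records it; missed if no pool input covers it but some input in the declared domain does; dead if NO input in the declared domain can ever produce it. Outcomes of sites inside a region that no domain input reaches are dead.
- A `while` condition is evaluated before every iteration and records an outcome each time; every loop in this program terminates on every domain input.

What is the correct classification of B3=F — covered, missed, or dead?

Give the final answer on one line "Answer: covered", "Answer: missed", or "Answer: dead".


no pool input records B3=F
checking all 90 inputs in the declared domain: B3=F is never recorded -> dead
Answer: dead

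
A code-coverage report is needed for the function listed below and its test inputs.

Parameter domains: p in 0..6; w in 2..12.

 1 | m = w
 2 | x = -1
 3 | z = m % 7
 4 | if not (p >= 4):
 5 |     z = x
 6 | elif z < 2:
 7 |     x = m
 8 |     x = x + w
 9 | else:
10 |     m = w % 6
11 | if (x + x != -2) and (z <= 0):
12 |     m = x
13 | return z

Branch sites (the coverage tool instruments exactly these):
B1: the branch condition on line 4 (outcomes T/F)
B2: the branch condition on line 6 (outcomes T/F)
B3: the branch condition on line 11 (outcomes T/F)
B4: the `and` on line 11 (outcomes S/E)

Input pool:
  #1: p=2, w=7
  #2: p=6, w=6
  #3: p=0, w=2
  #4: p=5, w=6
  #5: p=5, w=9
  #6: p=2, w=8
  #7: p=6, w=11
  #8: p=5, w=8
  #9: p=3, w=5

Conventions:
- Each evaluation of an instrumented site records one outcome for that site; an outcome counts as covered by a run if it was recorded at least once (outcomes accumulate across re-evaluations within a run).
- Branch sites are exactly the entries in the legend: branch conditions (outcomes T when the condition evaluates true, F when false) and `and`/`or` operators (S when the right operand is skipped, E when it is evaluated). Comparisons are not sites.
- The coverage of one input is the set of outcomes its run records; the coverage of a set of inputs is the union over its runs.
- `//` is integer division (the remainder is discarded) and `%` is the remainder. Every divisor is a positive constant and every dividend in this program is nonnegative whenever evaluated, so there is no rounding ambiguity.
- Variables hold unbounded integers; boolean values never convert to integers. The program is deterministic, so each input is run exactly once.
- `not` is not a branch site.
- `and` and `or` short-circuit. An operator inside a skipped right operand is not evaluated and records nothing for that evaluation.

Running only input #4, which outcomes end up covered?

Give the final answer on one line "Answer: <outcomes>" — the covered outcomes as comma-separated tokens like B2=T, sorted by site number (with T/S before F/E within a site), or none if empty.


Running input #4 (p=5, w=6), event by event:
  B1->F, B2->F, B4->S, B3->F
distinct outcomes covered: B1=F, B2=F, B3=F, B4=S
Answer: B1=F, B2=F, B3=F, B4=S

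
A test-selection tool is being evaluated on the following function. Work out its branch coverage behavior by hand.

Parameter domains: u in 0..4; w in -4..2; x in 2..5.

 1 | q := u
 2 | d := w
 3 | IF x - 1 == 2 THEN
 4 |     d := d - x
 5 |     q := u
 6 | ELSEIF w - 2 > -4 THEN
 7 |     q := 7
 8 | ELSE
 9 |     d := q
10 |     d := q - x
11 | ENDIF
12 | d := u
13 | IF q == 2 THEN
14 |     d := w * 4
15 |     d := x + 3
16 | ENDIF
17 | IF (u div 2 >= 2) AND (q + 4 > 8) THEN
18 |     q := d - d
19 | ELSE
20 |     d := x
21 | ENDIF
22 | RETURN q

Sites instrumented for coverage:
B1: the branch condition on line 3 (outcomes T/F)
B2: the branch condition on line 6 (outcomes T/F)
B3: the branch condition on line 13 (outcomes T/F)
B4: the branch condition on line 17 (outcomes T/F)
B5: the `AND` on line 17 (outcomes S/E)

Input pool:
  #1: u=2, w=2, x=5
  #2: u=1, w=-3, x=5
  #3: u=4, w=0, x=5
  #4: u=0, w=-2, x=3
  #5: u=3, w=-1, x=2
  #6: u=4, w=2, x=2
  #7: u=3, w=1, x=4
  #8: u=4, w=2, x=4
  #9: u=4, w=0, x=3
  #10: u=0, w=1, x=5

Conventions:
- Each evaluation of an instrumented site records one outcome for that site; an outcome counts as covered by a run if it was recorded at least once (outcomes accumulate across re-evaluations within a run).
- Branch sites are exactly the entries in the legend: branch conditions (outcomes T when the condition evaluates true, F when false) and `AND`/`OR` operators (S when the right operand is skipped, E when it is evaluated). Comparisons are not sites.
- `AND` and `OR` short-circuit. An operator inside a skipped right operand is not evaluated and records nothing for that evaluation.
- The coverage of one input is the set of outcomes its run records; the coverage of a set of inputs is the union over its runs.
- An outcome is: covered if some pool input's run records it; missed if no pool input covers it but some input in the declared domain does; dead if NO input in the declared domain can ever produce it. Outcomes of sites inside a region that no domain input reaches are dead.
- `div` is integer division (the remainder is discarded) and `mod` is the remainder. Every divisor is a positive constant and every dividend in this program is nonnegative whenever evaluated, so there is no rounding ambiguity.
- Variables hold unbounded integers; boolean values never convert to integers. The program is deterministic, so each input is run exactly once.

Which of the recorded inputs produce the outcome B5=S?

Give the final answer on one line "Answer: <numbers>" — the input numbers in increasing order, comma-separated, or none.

input #1 (u=2, w=2, x=5): records B5=S
input #2 (u=1, w=-3, x=5): records B5=S
input #3 (u=4, w=0, x=5): does not record B5=S
input #4 (u=0, w=-2, x=3): records B5=S
input #5 (u=3, w=-1, x=2): records B5=S
input #6 (u=4, w=2, x=2): does not record B5=S
input #7 (u=3, w=1, x=4): records B5=S
input #8 (u=4, w=2, x=4): does not record B5=S
input #9 (u=4, w=0, x=3): does not record B5=S
input #10 (u=0, w=1, x=5): records B5=S

Answer: 1, 2, 4, 5, 7, 10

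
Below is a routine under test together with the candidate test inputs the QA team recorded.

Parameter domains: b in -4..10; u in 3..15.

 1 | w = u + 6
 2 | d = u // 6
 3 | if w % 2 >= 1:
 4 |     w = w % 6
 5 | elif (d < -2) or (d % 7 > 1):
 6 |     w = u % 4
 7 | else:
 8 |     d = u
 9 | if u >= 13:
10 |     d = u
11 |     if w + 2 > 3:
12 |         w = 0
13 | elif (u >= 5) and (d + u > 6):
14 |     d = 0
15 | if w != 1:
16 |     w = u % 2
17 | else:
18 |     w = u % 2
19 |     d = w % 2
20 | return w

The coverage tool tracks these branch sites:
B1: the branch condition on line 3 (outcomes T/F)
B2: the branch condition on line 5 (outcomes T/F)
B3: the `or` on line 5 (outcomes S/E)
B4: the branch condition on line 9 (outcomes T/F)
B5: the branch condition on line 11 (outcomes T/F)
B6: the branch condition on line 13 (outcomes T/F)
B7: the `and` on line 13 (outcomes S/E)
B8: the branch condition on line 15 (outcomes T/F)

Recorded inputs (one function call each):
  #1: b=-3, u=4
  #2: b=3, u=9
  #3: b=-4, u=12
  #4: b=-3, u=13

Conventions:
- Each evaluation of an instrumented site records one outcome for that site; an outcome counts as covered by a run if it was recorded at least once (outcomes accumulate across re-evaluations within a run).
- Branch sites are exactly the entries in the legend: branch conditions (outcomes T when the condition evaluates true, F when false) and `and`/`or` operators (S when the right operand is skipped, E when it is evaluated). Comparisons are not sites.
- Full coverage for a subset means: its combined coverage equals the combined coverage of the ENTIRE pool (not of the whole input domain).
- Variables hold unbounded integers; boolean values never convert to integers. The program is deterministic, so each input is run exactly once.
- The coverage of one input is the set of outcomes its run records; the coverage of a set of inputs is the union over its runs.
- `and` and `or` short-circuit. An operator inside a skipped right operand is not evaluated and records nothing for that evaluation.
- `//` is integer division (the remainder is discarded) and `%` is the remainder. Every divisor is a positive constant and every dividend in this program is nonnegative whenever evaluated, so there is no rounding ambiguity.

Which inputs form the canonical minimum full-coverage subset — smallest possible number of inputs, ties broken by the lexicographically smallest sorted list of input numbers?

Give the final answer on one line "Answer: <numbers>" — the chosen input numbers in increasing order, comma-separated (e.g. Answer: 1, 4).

input #1 (b=-3, u=4): events B1->F, B3->E, B2->F, B4->F, B7->S, B6->F, B8->T; covers B1=F, B2=F, B3=E, B4=F, B6=F, B7=S, B8=T
input #2 (b=3, u=9): events B1->T, B4->F, B7->E, B6->T, B8->T; covers B1=T, B4=F, B6=T, B7=E, B8=T
input #3 (b=-4, u=12): events B1->F, B3->E, B2->T, B4->F, B7->E, B6->T, B8->T; covers B1=F, B2=T, B3=E, B4=F, B6=T, B7=E, B8=T
input #4 (b=-3, u=13): events B1->T, B4->T, B5->F, B8->F; covers B1=T, B4=T, B5=F, B8=F
pool-wide coverage (14 outcomes): B1=T, B1=F, B2=T, B2=F, B3=E, B4=T, B4=F, B5=F, B6=T, B6=F, B7=S, B7=E, B8=T, B8=F
checked all size-1 subsets: none covers 14 outcomes (max 7/14)
checked all size-2 subsets: none covers 14 outcomes (max 11/14)
size 3: inputs {1, 3, 4} cover all 14 outcomes, and no lexicographically smaller subset of this size does

Answer: 1, 3, 4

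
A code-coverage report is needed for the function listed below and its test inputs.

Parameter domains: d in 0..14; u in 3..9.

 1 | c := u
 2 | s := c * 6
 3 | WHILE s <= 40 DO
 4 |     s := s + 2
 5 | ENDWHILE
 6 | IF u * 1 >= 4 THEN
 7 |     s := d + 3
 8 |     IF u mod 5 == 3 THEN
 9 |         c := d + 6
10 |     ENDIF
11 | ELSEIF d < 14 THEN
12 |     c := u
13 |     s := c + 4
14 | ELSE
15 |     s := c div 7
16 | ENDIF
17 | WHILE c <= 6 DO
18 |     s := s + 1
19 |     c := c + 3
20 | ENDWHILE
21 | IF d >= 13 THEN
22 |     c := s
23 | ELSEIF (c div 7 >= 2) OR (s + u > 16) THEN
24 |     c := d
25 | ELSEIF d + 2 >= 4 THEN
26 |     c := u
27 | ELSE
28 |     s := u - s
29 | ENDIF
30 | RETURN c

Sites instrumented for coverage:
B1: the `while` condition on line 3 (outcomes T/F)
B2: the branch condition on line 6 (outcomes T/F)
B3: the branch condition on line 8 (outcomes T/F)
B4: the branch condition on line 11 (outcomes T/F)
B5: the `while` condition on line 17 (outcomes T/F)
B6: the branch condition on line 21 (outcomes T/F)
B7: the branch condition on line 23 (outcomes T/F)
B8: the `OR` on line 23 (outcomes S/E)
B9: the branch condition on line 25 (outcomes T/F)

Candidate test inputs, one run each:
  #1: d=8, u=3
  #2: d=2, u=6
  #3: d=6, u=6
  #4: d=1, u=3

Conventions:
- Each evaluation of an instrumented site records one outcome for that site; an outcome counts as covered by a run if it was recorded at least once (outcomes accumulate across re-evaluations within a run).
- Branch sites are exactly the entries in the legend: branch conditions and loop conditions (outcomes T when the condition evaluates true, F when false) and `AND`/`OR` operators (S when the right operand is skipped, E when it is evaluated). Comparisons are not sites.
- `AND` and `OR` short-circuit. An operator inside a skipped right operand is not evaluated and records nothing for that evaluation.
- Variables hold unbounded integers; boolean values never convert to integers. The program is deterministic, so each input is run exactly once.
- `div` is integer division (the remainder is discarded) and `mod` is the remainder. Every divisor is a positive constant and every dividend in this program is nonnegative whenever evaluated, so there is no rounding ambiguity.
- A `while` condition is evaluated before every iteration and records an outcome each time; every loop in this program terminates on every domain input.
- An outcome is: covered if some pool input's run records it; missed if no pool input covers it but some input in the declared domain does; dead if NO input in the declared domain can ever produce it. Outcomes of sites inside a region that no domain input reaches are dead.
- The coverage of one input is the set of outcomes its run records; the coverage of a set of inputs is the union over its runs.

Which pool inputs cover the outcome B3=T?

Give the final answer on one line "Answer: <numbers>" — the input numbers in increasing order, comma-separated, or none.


input #1 (d=8, u=3): does not produce B3=T
input #2 (d=2, u=6): does not produce B3=T
input #3 (d=6, u=6): does not produce B3=T
input #4 (d=1, u=3): does not produce B3=T
Answer: none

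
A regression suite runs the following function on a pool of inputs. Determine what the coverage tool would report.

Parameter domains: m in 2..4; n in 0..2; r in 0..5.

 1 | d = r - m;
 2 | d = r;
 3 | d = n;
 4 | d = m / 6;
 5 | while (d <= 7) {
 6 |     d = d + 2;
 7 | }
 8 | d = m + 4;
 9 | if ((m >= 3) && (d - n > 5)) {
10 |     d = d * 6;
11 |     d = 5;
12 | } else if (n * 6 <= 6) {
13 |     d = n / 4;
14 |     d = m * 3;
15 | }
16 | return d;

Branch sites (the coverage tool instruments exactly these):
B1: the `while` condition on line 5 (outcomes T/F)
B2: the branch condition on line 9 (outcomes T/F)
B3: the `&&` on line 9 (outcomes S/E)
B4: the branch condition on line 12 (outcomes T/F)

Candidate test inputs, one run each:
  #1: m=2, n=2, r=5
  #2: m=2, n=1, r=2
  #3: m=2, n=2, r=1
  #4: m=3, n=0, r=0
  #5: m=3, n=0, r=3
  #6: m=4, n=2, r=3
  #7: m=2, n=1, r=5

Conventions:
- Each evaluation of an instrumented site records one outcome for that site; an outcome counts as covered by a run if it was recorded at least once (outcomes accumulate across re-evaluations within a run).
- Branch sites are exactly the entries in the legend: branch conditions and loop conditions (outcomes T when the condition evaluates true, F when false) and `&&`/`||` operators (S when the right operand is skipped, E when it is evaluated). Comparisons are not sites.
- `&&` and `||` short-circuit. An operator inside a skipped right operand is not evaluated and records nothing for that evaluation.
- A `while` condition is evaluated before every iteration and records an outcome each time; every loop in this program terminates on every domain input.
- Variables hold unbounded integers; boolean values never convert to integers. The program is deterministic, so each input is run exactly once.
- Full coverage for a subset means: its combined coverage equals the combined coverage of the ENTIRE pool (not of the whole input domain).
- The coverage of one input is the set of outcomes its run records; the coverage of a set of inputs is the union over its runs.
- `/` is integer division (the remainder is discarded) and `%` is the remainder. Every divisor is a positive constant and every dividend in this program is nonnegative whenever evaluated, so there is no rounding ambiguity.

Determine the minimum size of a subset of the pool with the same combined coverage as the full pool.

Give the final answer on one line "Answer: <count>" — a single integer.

input #1, m=2, n=2, r=5: events B1->T, B1->T, B1->T, B1->T, B1->F, B3->S, B2->F, B4->F; outcomes B1=T, B1=F, B2=F, B3=S, B4=F
input #2, m=2, n=1, r=2: events B1->T, B1->T, B1->T, B1->T, B1->F, B3->S, B2->F, B4->T; outcomes B1=T, B1=F, B2=F, B3=S, B4=T
input #3, m=2, n=2, r=1: events B1->T, B1->T, B1->T, B1->T, B1->F, B3->S, B2->F, B4->F; outcomes B1=T, B1=F, B2=F, B3=S, B4=F
input #4, m=3, n=0, r=0: events B1->T, B1->T, B1->T, B1->T, B1->F, B3->E, B2->T; outcomes B1=T, B1=F, B2=T, B3=E
input #5, m=3, n=0, r=3: events B1->T, B1->T, B1->T, B1->T, B1->F, B3->E, B2->T; outcomes B1=T, B1=F, B2=T, B3=E
input #6, m=4, n=2, r=3: events B1->T, B1->T, B1->T, B1->T, B1->F, B3->E, B2->T; outcomes B1=T, B1=F, B2=T, B3=E
input #7, m=2, n=1, r=5: events B1->T, B1->T, B1->T, B1->T, B1->F, B3->S, B2->F, B4->T; outcomes B1=T, B1=F, B2=F, B3=S, B4=T
the full pool covers 8 outcomes: B1=T, B1=F, B2=T, B2=F, B3=S, B3=E, B4=T, B4=F
checked all size-1 subsets: none covers 8 outcomes (max 5/8)
checked all size-2 subsets: none covers 8 outcomes (max 7/8)
the canonical winner is {1, 2, 4}: size 3, full 8-outcome coverage, earliest index list among size-3 covers

Answer: 3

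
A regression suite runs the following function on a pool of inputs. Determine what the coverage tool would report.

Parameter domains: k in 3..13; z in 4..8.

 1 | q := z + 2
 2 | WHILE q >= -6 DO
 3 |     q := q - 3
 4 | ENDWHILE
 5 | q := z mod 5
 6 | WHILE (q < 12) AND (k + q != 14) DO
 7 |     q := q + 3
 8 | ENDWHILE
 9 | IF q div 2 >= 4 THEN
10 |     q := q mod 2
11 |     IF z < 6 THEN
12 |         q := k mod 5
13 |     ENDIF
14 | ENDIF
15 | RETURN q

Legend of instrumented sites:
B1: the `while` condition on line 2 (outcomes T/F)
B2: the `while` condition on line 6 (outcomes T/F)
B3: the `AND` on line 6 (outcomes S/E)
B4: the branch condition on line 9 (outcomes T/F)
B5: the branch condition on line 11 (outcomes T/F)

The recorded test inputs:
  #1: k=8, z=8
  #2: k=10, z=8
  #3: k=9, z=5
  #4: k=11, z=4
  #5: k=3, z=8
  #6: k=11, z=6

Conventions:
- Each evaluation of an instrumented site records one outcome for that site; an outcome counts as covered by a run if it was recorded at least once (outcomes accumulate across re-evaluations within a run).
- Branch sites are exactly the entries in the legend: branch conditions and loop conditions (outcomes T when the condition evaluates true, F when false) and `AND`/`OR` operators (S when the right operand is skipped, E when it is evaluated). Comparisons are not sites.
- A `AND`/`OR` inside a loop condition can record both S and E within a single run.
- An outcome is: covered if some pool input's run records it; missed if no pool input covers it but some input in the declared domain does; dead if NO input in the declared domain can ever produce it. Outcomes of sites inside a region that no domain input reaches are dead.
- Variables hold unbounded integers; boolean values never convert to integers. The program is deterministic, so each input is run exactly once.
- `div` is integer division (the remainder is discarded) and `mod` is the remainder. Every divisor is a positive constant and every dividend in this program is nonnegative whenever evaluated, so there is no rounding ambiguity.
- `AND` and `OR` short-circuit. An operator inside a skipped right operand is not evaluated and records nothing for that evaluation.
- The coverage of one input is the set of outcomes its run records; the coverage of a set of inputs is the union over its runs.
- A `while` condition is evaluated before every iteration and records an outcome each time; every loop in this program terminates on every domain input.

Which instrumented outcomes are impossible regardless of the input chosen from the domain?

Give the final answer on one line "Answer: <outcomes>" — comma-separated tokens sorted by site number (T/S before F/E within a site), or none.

sweeping the full domain (55 inputs) for each outcome:
  reachable outcomes have witnesses, e.g. B1=T (e.g. k=3, z=4), B1=F (e.g. k=3, z=4), B2=T (e.g. k=3, z=4), B2=F (e.g. k=3, z=4)

Answer: none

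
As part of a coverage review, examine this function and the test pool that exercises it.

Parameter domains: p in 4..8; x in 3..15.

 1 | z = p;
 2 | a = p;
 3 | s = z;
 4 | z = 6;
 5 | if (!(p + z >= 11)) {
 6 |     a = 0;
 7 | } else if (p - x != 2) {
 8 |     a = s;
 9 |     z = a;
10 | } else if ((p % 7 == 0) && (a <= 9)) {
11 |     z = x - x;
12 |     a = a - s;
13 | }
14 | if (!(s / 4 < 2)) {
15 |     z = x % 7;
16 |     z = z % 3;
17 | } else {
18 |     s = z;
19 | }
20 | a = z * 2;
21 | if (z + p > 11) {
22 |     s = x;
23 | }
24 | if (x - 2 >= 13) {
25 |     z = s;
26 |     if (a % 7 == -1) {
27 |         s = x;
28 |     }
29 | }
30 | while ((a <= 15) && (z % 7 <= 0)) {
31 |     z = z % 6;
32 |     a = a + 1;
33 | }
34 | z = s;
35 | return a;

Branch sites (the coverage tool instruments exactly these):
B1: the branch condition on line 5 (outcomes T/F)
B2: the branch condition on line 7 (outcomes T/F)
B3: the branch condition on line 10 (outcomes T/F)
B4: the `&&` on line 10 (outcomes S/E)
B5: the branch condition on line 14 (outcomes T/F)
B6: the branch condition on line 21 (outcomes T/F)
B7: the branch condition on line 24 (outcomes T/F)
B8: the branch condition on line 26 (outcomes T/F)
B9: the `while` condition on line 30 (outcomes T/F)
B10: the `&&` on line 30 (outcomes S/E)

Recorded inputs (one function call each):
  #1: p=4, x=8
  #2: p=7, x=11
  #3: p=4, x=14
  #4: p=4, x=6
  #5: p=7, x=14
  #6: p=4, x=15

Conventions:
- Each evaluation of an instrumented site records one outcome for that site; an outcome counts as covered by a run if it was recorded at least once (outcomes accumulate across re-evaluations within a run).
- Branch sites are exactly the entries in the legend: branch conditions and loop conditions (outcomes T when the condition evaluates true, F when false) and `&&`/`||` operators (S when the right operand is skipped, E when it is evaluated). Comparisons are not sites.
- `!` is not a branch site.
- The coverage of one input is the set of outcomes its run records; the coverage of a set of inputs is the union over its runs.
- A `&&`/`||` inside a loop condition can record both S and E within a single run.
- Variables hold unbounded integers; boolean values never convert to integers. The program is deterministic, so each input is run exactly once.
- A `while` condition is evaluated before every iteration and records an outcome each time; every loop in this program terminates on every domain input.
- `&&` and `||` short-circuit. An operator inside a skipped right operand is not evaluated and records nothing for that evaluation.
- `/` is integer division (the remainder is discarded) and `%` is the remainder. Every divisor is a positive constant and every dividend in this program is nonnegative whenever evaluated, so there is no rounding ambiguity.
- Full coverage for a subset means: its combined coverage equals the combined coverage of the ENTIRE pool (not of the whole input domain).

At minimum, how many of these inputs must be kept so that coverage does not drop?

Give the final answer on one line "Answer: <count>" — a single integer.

#1 (p=4, x=8) -> B1->T, B5->F, B6->F, B7->F, B10->E, B9->F; covered: B1=T, B5=F, B6=F, B7=F, B9=F, B10=E
#2 (p=7, x=11) -> B1->F, B2->T, B5->F, B6->T, B7->F, B10->E, B9->T, B10->E, B9->F; covered: B1=F, B2=T, B5=F, B6=T, B7=F, B9=T, B9=F, B10=E
#3 (p=4, x=14) -> B1->T, B5->F, B6->F, B7->F, B10->E, B9->F; covered: B1=T, B5=F, B6=F, B7=F, B9=F, B10=E
#4 (p=4, x=6) -> B1->T, B5->F, B6->F, B7->F, B10->E, B9->F; covered: B1=T, B5=F, B6=F, B7=F, B9=F, B10=E
#5 (p=7, x=14) -> B1->F, B2->T, B5->F, B6->T, B7->F, B10->E, B9->T, B10->E, B9->F; covered: B1=F, B2=T, B5=F, B6=T, B7=F, B9=T, B9=F, B10=E
#6 (p=4, x=15) -> B1->T, B5->F, B6->F, B7->T, B8->F, B10->E, B9->F; covered: B1=T, B5=F, B6=F, B7=T, B8=F, B9=F, B10=E
pool-wide coverage (12 outcomes): B1=T, B1=F, B2=T, B5=F, B6=T, B6=F, B7=T, B7=F, B8=F, B9=T, B9=F, B10=E
checked all size-1 subsets: none covers 12 outcomes (max 8/12)
at size 2, {2, 6} reaches all 12 outcomes; every lexicographically earlier size-2 subset fails

Answer: 2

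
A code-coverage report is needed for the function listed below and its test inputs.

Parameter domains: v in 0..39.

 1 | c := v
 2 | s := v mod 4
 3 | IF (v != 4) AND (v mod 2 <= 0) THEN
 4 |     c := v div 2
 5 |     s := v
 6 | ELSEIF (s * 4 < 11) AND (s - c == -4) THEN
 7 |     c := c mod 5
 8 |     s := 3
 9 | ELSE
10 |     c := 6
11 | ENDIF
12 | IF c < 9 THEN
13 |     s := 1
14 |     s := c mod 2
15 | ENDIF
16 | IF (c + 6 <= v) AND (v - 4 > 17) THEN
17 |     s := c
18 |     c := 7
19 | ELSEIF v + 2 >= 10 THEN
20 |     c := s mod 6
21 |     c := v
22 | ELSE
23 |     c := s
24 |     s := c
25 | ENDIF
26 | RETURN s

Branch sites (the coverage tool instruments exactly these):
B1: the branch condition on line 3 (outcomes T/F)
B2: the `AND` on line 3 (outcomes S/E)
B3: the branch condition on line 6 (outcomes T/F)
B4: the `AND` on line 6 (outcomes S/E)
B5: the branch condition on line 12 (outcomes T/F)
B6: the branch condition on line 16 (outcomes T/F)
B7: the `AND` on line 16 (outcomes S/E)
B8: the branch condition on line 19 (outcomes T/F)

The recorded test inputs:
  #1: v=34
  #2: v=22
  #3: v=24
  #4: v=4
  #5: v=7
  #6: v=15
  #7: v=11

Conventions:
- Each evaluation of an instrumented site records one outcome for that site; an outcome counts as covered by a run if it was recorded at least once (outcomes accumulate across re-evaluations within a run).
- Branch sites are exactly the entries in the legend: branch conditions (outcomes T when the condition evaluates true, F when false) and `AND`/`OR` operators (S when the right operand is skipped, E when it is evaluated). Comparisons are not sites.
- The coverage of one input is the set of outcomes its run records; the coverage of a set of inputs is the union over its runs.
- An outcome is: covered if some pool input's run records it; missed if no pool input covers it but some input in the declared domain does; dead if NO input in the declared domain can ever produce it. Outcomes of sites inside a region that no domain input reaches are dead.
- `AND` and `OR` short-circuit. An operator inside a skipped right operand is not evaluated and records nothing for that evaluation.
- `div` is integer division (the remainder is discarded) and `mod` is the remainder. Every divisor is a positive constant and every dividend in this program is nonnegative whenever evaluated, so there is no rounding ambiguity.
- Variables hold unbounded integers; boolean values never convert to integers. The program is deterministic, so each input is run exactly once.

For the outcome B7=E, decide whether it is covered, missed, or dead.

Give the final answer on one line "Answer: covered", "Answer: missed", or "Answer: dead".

B7=E is recorded by pool input(s) 1, 2, 3, 6 -> covered

Answer: covered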